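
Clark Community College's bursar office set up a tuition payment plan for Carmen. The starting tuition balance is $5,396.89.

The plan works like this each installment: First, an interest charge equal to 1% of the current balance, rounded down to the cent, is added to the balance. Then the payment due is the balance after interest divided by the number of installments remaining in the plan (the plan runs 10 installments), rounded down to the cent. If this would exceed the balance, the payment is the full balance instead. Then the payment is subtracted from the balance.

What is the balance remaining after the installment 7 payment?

$1,735.86

Installment 1: $5,396.89 +$53.96 interest = $5,450.85; pay $545.08 → $4,905.77
Installment 2: $4,905.77 +$49.05 interest = $4,954.82; pay $550.53 → $4,404.29
Installment 3: $4,404.29 +$44.04 interest = $4,448.33; pay $556.04 → $3,892.29
Installment 4: $3,892.29 +$38.92 interest = $3,931.21; pay $561.60 → $3,369.61
Installment 5: $3,369.61 +$33.69 interest = $3,403.30; pay $567.21 → $2,836.09
Installment 6: $2,836.09 +$28.36 interest = $2,864.45; pay $572.89 → $2,291.56
Installment 7: $2,291.56 +$22.91 interest = $2,314.47; pay $578.61 → $1,735.86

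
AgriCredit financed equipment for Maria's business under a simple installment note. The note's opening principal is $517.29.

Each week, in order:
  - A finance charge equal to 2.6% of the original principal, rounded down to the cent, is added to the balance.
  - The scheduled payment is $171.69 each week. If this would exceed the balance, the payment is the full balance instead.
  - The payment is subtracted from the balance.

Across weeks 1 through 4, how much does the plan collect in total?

# | Opening | Interest | Payment | End bal
1 | $517.29 | $13.44 | $171.69 | $359.04
2 | $359.04 | $13.44 | $171.69 | $200.79
3 | $200.79 | $13.44 | $171.69 | $42.54
4 | $42.54 | $13.44 | $55.98 | $0.00
Total paid: $571.05

$571.05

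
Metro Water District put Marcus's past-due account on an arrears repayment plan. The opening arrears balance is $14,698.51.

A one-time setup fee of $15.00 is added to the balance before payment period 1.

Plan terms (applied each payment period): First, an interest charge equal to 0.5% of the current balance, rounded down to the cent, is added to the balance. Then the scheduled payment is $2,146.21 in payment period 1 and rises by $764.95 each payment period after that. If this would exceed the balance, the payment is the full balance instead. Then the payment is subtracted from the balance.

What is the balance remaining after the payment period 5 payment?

# | Opening | Interest | Payment | End bal
1 | $14,713.51 | $73.56 | $2,146.21 | $12,640.86
2 | $12,640.86 | $63.20 | $2,911.16 | $9,792.90
3 | $9,792.90 | $48.96 | $3,676.11 | $6,165.75
4 | $6,165.75 | $30.82 | $4,441.06 | $1,755.51
5 | $1,755.51 | $8.77 | $1,764.28 | $0.00

$0.00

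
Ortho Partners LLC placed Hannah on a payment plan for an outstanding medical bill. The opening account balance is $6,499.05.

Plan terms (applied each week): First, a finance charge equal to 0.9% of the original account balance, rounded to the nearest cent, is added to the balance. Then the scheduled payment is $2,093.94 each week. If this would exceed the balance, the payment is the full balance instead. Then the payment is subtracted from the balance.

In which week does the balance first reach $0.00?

Week 1: opening $6,499.05; interest $58.49 → $6,557.54; payment $2,093.94; balance $4,463.60
Week 2: opening $4,463.60; interest $58.49 → $4,522.09; payment $2,093.94; balance $2,428.15
Week 3: opening $2,428.15; interest $58.49 → $2,486.64; payment $2,093.94; balance $392.70
Week 4: opening $392.70; interest $58.49 → $451.19; payment $451.19; balance $0.00
Balance reaches $0.00 in week 4.

4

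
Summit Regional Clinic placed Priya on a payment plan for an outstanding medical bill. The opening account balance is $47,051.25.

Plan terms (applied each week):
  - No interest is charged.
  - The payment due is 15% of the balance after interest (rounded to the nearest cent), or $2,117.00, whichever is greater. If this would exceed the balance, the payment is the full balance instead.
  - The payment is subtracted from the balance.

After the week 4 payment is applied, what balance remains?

$24,561.05

Week 1: opening $47,051.25; payment $7,057.69; balance $39,993.56
Week 2: opening $39,993.56; payment $5,999.03; balance $33,994.53
Week 3: opening $33,994.53; payment $5,099.18; balance $28,895.35
Week 4: opening $28,895.35; payment $4,334.30; balance $24,561.05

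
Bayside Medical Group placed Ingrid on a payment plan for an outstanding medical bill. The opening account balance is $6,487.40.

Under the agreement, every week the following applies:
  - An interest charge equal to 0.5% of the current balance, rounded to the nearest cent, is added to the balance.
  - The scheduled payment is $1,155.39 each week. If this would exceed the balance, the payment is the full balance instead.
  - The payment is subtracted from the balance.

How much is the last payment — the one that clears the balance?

Week 1: $6,487.40 +$32.44 interest = $6,519.84; pay $1,155.39 → $5,364.45
Week 2: $5,364.45 +$26.82 interest = $5,391.27; pay $1,155.39 → $4,235.88
Week 3: $4,235.88 +$21.18 interest = $4,257.06; pay $1,155.39 → $3,101.67
Week 4: $3,101.67 +$15.51 interest = $3,117.18; pay $1,155.39 → $1,961.79
Week 5: $1,961.79 +$9.81 interest = $1,971.60; pay $1,155.39 → $816.21
Week 6: $816.21 +$4.08 interest = $820.29; pay $820.29 → $0.00

$820.29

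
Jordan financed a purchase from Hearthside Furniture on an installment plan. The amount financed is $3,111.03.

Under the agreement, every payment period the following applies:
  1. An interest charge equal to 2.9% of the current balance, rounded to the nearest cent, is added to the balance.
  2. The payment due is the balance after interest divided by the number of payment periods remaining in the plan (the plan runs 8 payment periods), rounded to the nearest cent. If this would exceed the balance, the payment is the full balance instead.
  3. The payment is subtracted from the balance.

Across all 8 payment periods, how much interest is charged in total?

$434.70

# | Opening | Interest | Payment | End bal
1 | $3,111.03 | $90.22 | $400.16 | $2,801.09
2 | $2,801.09 | $81.23 | $411.76 | $2,470.56
3 | $2,470.56 | $71.65 | $423.70 | $2,118.51
4 | $2,118.51 | $61.44 | $435.99 | $1,743.96
5 | $1,743.96 | $50.57 | $448.63 | $1,345.90
6 | $1,345.90 | $39.03 | $461.64 | $923.29
7 | $923.29 | $26.78 | $475.04 | $475.03
8 | $475.03 | $13.78 | $488.81 | $0.00
Total interest: $90.22 + $81.23 + $71.65 + $61.44 + $50.57 + $39.03 + $26.78 + $13.78 = $434.70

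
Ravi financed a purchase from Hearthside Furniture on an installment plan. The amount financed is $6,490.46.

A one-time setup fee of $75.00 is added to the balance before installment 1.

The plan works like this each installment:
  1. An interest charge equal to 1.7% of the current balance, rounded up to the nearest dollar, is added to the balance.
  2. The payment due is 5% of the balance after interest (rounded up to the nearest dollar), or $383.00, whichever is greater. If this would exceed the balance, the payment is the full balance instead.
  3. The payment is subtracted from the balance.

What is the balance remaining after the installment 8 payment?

$4,264.46

Installment 1: $6,565.46 +$112.00 interest = $6,677.46; pay $383.00 → $6,294.46
Installment 2: $6,294.46 +$108.00 interest = $6,402.46; pay $383.00 → $6,019.46
Installment 3: $6,019.46 +$103.00 interest = $6,122.46; pay $383.00 → $5,739.46
Installment 4: $5,739.46 +$98.00 interest = $5,837.46; pay $383.00 → $5,454.46
Installment 5: $5,454.46 +$93.00 interest = $5,547.46; pay $383.00 → $5,164.46
Installment 6: $5,164.46 +$88.00 interest = $5,252.46; pay $383.00 → $4,869.46
Installment 7: $4,869.46 +$83.00 interest = $4,952.46; pay $383.00 → $4,569.46
Installment 8: $4,569.46 +$78.00 interest = $4,647.46; pay $383.00 → $4,264.46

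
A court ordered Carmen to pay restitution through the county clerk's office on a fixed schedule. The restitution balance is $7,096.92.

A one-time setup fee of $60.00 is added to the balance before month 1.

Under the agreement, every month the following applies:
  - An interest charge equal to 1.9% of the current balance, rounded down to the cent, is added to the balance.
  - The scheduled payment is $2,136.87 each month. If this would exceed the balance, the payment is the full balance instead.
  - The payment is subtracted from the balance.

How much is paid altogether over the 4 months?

$7,469.82

Month 1: opening $7,156.92; interest $135.98 → $7,292.90; payment $2,136.87; balance $5,156.03
Month 2: opening $5,156.03; interest $97.96 → $5,253.99; payment $2,136.87; balance $3,117.12
Month 3: opening $3,117.12; interest $59.22 → $3,176.34; payment $2,136.87; balance $1,039.47
Month 4: opening $1,039.47; interest $19.74 → $1,059.21; payment $1,059.21; balance $0.00
Total paid: $7,469.82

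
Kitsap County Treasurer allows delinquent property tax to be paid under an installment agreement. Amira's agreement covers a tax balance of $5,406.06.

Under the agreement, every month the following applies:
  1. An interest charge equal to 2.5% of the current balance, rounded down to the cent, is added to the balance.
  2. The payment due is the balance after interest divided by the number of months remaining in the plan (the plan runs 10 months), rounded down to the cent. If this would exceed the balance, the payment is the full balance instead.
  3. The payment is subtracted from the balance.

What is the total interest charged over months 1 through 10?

$801.92

Month 1: opening $5,406.06; interest $135.15 → $5,541.21; payment $554.12; balance $4,987.09
Month 2: opening $4,987.09; interest $124.67 → $5,111.76; payment $567.97; balance $4,543.79
Month 3: opening $4,543.79; interest $113.59 → $4,657.38; payment $582.17; balance $4,075.21
Month 4: opening $4,075.21; interest $101.88 → $4,177.09; payment $596.72; balance $3,580.37
Month 5: opening $3,580.37; interest $89.50 → $3,669.87; payment $611.64; balance $3,058.23
Month 6: opening $3,058.23; interest $76.45 → $3,134.68; payment $626.93; balance $2,507.75
Month 7: opening $2,507.75; interest $62.69 → $2,570.44; payment $642.61; balance $1,927.83
Month 8: opening $1,927.83; interest $48.19 → $1,976.02; payment $658.67; balance $1,317.35
Month 9: opening $1,317.35; interest $32.93 → $1,350.28; payment $675.14; balance $675.14
Month 10: opening $675.14; interest $16.87 → $692.01; payment $692.01; balance $0.00
Total interest: $135.15 + $124.67 + $113.59 + $101.88 + $89.50 + $76.45 + $62.69 + $48.19 + $32.93 + $16.87 = $801.92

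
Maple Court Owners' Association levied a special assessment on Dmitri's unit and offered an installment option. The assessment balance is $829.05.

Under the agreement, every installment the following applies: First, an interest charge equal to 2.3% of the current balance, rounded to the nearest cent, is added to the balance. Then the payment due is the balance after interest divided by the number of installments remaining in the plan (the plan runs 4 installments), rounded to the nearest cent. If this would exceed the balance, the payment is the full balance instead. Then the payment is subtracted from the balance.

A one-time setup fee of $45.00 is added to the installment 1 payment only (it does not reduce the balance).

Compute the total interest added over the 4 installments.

$48.78

Installment 1: $829.05 +$19.07 interest = $848.12; pay $212.03 (+ $45.00 fee) → $636.09
Installment 2: $636.09 +$14.63 interest = $650.72; pay $216.91 → $433.81
Installment 3: $433.81 +$9.98 interest = $443.79; pay $221.90 → $221.89
Installment 4: $221.89 +$5.10 interest = $226.99; pay $226.99 → $0.00
Total interest: $19.07 + $14.63 + $9.98 + $5.10 = $48.78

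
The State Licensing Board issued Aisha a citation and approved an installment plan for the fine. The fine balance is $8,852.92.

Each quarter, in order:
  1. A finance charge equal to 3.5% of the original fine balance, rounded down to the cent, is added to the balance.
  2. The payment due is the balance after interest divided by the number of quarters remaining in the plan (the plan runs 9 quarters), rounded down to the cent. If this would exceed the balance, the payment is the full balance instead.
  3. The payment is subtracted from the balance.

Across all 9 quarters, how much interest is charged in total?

Quarter 1: opening $8,852.92; interest $309.85 → $9,162.77; payment $1,018.08; balance $8,144.69
Quarter 2: opening $8,144.69; interest $309.85 → $8,454.54; payment $1,056.81; balance $7,397.73
Quarter 3: opening $7,397.73; interest $309.85 → $7,707.58; payment $1,101.08; balance $6,606.50
Quarter 4: opening $6,606.50; interest $309.85 → $6,916.35; payment $1,152.72; balance $5,763.63
Quarter 5: opening $5,763.63; interest $309.85 → $6,073.48; payment $1,214.69; balance $4,858.79
Quarter 6: opening $4,858.79; interest $309.85 → $5,168.64; payment $1,292.16; balance $3,876.48
Quarter 7: opening $3,876.48; interest $309.85 → $4,186.33; payment $1,395.44; balance $2,790.89
Quarter 8: opening $2,790.89; interest $309.85 → $3,100.74; payment $1,550.37; balance $1,550.37
Quarter 9: opening $1,550.37; interest $309.85 → $1,860.22; payment $1,860.22; balance $0.00
Total interest: $309.85 + $309.85 + $309.85 + $309.85 + $309.85 + $309.85 + $309.85 + $309.85 + $309.85 = $2,788.65

$2,788.65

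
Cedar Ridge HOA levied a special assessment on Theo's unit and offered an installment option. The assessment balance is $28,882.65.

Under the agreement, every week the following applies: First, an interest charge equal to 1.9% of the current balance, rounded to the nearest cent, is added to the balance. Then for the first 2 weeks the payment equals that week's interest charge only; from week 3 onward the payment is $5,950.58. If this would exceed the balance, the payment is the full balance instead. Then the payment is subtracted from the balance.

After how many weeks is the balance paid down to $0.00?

8

Week 1: opening $28,882.65; interest $548.77 → $29,431.42; payment $548.77; balance $28,882.65
Week 2: opening $28,882.65; interest $548.77 → $29,431.42; payment $548.77; balance $28,882.65
Week 3: opening $28,882.65; interest $548.77 → $29,431.42; payment $5,950.58; balance $23,480.84
Week 4: opening $23,480.84; interest $446.14 → $23,926.98; payment $5,950.58; balance $17,976.40
Week 5: opening $17,976.40; interest $341.55 → $18,317.95; payment $5,950.58; balance $12,367.37
Week 6: opening $12,367.37; interest $234.98 → $12,602.35; payment $5,950.58; balance $6,651.77
Week 7: opening $6,651.77; interest $126.38 → $6,778.15; payment $5,950.58; balance $827.57
Week 8: opening $827.57; interest $15.72 → $843.29; payment $843.29; balance $0.00
Balance reaches $0.00 in week 8.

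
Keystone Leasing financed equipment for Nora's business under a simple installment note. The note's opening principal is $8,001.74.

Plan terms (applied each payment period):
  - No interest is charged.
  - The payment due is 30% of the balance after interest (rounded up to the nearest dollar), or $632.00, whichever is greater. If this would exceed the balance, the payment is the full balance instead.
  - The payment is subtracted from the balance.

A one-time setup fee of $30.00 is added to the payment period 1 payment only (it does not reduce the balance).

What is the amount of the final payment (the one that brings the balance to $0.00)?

Payment period 1: $8,001.74 − $2,401.00 (+ $30.00 fee) → $5,600.74
Payment period 2: $5,600.74 − $1,681.00 → $3,919.74
Payment period 3: $3,919.74 − $1,176.00 → $2,743.74
Payment period 4: $2,743.74 − $824.00 → $1,919.74
Payment period 5: $1,919.74 − $632.00 → $1,287.74
Payment period 6: $1,287.74 − $632.00 → $655.74
Payment period 7: $655.74 − $632.00 → $23.74
Payment period 8: $23.74 − $23.74 → $0.00

$23.74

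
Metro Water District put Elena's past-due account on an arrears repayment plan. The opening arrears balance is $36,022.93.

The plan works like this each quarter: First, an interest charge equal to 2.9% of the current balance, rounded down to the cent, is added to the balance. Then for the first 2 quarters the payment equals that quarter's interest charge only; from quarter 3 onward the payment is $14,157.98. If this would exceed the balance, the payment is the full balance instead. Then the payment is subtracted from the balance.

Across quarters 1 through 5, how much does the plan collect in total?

$40,094.34

Quarter 1: opening $36,022.93; interest $1,044.66 → $37,067.59; payment $1,044.66; balance $36,022.93
Quarter 2: opening $36,022.93; interest $1,044.66 → $37,067.59; payment $1,044.66; balance $36,022.93
Quarter 3: opening $36,022.93; interest $1,044.66 → $37,067.59; payment $14,157.98; balance $22,909.61
Quarter 4: opening $22,909.61; interest $664.37 → $23,573.98; payment $14,157.98; balance $9,416.00
Quarter 5: opening $9,416.00; interest $273.06 → $9,689.06; payment $9,689.06; balance $0.00
Total paid: $40,094.34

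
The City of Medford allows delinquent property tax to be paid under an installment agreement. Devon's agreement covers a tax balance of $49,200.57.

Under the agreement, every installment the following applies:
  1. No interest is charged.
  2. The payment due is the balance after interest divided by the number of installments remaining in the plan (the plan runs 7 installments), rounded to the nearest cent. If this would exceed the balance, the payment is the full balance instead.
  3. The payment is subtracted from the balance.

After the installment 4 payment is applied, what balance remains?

Installment 1: $49,200.57 − $7,028.65 → $42,171.92
Installment 2: $42,171.92 − $7,028.65 → $35,143.27
Installment 3: $35,143.27 − $7,028.65 → $28,114.62
Installment 4: $28,114.62 − $7,028.66 → $21,085.96

$21,085.96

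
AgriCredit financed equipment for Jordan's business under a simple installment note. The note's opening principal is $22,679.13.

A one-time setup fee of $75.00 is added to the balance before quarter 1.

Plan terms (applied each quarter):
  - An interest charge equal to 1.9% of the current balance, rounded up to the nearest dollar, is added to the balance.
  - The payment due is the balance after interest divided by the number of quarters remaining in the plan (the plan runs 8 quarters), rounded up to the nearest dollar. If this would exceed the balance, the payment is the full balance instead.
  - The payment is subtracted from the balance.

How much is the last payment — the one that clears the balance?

$3,306.13

Quarter 1: opening $22,754.13; interest $433.00 → $23,187.13; payment $2,899.00; balance $20,288.13
Quarter 2: opening $20,288.13; interest $386.00 → $20,674.13; payment $2,954.00; balance $17,720.13
Quarter 3: opening $17,720.13; interest $337.00 → $18,057.13; payment $3,010.00; balance $15,047.13
Quarter 4: opening $15,047.13; interest $286.00 → $15,333.13; payment $3,067.00; balance $12,266.13
Quarter 5: opening $12,266.13; interest $234.00 → $12,500.13; payment $3,126.00; balance $9,374.13
Quarter 6: opening $9,374.13; interest $179.00 → $9,553.13; payment $3,185.00; balance $6,368.13
Quarter 7: opening $6,368.13; interest $121.00 → $6,489.13; payment $3,245.00; balance $3,244.13
Quarter 8: opening $3,244.13; interest $62.00 → $3,306.13; payment $3,306.13; balance $0.00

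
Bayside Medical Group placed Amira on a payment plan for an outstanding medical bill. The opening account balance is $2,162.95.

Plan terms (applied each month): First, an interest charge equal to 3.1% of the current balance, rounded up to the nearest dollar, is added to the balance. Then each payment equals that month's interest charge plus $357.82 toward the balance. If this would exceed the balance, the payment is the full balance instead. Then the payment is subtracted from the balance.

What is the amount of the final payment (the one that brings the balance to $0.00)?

Month 1: $2,162.95 +$68.00 interest = $2,230.95; pay $425.82 → $1,805.13
Month 2: $1,805.13 +$56.00 interest = $1,861.13; pay $413.82 → $1,447.31
Month 3: $1,447.31 +$45.00 interest = $1,492.31; pay $402.82 → $1,089.49
Month 4: $1,089.49 +$34.00 interest = $1,123.49; pay $391.82 → $731.67
Month 5: $731.67 +$23.00 interest = $754.67; pay $380.82 → $373.85
Month 6: $373.85 +$12.00 interest = $385.85; pay $369.82 → $16.03
Month 7: $16.03 +$1.00 interest = $17.03; pay $17.03 → $0.00

$17.03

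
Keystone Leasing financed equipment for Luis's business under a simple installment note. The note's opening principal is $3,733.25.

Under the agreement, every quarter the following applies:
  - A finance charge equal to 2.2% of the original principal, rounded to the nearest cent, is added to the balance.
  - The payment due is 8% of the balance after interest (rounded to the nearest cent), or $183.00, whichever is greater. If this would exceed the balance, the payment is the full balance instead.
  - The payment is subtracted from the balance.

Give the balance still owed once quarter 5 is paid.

$2,782.51

Quarter 1: opening $3,733.25; interest $82.13 → $3,815.38; payment $305.23; balance $3,510.15
Quarter 2: opening $3,510.15; interest $82.13 → $3,592.28; payment $287.38; balance $3,304.90
Quarter 3: opening $3,304.90; interest $82.13 → $3,387.03; payment $270.96; balance $3,116.07
Quarter 4: opening $3,116.07; interest $82.13 → $3,198.20; payment $255.86; balance $2,942.34
Quarter 5: opening $2,942.34; interest $82.13 → $3,024.47; payment $241.96; balance $2,782.51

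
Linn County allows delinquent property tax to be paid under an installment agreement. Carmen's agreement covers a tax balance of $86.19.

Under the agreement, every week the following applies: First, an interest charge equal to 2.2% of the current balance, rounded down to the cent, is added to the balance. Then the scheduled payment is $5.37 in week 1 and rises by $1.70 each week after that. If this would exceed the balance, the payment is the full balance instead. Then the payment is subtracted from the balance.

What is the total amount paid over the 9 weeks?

$97.05

Week 1: opening $86.19; interest $1.89 → $88.08; payment $5.37; balance $82.71
Week 2: opening $82.71; interest $1.81 → $84.52; payment $7.07; balance $77.45
Week 3: opening $77.45; interest $1.70 → $79.15; payment $8.77; balance $70.38
Week 4: opening $70.38; interest $1.54 → $71.92; payment $10.47; balance $61.45
Week 5: opening $61.45; interest $1.35 → $62.80; payment $12.17; balance $50.63
Week 6: opening $50.63; interest $1.11 → $51.74; payment $13.87; balance $37.87
Week 7: opening $37.87; interest $0.83 → $38.70; payment $15.57; balance $23.13
Week 8: opening $23.13; interest $0.50 → $23.63; payment $17.27; balance $6.36
Week 9: opening $6.36; interest $0.13 → $6.49; payment $6.49; balance $0.00
Total paid: $97.05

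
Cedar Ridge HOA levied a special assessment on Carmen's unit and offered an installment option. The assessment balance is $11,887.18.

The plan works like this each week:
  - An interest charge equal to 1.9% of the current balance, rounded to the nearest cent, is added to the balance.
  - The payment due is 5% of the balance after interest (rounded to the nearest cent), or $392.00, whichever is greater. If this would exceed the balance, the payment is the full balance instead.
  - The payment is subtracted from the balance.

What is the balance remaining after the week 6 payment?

# | Opening | Interest | Payment | End bal
1 | $11,887.18 | $225.86 | $605.65 | $11,507.39
2 | $11,507.39 | $218.64 | $586.30 | $11,139.73
3 | $11,139.73 | $211.65 | $567.57 | $10,783.81
4 | $10,783.81 | $204.89 | $549.44 | $10,439.26
5 | $10,439.26 | $198.35 | $531.88 | $10,105.73
6 | $10,105.73 | $192.01 | $514.89 | $9,782.85

$9,782.85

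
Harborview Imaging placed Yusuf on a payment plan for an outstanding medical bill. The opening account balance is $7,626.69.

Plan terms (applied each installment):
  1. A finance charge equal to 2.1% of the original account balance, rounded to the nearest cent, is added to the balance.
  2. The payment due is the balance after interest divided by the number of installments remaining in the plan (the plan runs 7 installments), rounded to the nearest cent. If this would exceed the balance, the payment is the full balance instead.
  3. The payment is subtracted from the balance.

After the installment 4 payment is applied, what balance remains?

$3,633.52

Installment 1: $7,626.69 +$160.16 interest = $7,786.85; pay $1,112.41 → $6,674.44
Installment 2: $6,674.44 +$160.16 interest = $6,834.60; pay $1,139.10 → $5,695.50
Installment 3: $5,695.50 +$160.16 interest = $5,855.66; pay $1,171.13 → $4,684.53
Installment 4: $4,684.53 +$160.16 interest = $4,844.69; pay $1,211.17 → $3,633.52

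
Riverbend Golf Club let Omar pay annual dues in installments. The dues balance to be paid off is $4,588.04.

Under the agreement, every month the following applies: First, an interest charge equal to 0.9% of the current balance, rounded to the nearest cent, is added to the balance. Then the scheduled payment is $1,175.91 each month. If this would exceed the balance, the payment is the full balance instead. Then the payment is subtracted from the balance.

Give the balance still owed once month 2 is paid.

Month 1: opening $4,588.04; interest $41.29 → $4,629.33; payment $1,175.91; balance $3,453.42
Month 2: opening $3,453.42; interest $31.08 → $3,484.50; payment $1,175.91; balance $2,308.59

$2,308.59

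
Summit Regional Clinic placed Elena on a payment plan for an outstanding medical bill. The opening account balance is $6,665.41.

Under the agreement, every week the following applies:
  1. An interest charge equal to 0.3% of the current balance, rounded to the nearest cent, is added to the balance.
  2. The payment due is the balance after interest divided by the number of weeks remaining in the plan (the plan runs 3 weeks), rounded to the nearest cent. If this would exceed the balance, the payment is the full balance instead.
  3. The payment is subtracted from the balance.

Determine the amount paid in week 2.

$2,235.16

# | Opening | Interest | Payment | End bal
1 | $6,665.41 | $20.00 | $2,228.47 | $4,456.94
2 | $4,456.94 | $13.37 | $2,235.16 | $2,235.15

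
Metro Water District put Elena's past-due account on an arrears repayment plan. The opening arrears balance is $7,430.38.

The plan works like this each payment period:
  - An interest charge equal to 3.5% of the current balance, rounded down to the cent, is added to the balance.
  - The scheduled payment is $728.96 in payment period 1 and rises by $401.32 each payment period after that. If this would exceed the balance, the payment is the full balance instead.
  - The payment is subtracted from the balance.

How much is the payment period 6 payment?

$786.36

Payment period 1: opening $7,430.38; interest $260.06 → $7,690.44; payment $728.96; balance $6,961.48
Payment period 2: opening $6,961.48; interest $243.65 → $7,205.13; payment $1,130.28; balance $6,074.85
Payment period 3: opening $6,074.85; interest $212.61 → $6,287.46; payment $1,531.60; balance $4,755.86
Payment period 4: opening $4,755.86; interest $166.45 → $4,922.31; payment $1,932.92; balance $2,989.39
Payment period 5: opening $2,989.39; interest $104.62 → $3,094.01; payment $2,334.24; balance $759.77
Payment period 6: opening $759.77; interest $26.59 → $786.36; payment $786.36; balance $0.00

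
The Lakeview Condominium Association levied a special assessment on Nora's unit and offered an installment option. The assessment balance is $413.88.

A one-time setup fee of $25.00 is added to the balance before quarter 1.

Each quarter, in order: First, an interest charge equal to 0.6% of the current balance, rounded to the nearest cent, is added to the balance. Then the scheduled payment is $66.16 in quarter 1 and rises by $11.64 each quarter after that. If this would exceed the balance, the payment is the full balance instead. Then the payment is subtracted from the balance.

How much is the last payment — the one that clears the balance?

$0.30

# | Opening | Interest | Payment | End bal
1 | $438.88 | $2.63 | $66.16 | $375.35
2 | $375.35 | $2.25 | $77.80 | $299.80
3 | $299.80 | $1.80 | $89.44 | $212.16
4 | $212.16 | $1.27 | $101.08 | $112.35
5 | $112.35 | $0.67 | $112.72 | $0.30
6 | $0.30 | $0.00 | $0.30 | $0.00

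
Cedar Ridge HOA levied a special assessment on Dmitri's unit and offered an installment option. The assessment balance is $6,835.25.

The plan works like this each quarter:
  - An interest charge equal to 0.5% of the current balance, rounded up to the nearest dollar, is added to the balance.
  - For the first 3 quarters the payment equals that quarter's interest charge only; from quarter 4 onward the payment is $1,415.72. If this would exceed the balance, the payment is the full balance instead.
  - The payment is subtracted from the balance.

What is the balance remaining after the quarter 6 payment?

$2,672.09

Quarter 1: opening $6,835.25; interest $35.00 → $6,870.25; payment $35.00; balance $6,835.25
Quarter 2: opening $6,835.25; interest $35.00 → $6,870.25; payment $35.00; balance $6,835.25
Quarter 3: opening $6,835.25; interest $35.00 → $6,870.25; payment $35.00; balance $6,835.25
Quarter 4: opening $6,835.25; interest $35.00 → $6,870.25; payment $1,415.72; balance $5,454.53
Quarter 5: opening $5,454.53; interest $28.00 → $5,482.53; payment $1,415.72; balance $4,066.81
Quarter 6: opening $4,066.81; interest $21.00 → $4,087.81; payment $1,415.72; balance $2,672.09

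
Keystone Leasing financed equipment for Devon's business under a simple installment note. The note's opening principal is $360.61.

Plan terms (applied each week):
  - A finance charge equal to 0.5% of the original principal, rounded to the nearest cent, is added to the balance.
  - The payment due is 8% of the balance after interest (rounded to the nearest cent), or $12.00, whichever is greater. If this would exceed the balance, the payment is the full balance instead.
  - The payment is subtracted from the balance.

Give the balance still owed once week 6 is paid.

Week 1: $360.61 +$1.80 interest = $362.41; pay $28.99 → $333.42
Week 2: $333.42 +$1.80 interest = $335.22; pay $26.82 → $308.40
Week 3: $308.40 +$1.80 interest = $310.20; pay $24.82 → $285.38
Week 4: $285.38 +$1.80 interest = $287.18; pay $22.97 → $264.21
Week 5: $264.21 +$1.80 interest = $266.01; pay $21.28 → $244.73
Week 6: $244.73 +$1.80 interest = $246.53; pay $19.72 → $226.81

$226.81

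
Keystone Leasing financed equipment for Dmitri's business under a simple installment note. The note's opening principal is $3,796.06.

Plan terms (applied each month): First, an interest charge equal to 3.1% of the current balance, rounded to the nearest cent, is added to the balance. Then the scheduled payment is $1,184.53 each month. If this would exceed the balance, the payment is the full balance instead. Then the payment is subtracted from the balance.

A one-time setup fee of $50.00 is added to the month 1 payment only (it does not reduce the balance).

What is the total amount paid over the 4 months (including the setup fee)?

$4,114.21

Month 1: opening $3,796.06; interest $117.68 → $3,913.74; payment $1,184.53 (+ $50.00 fee); balance $2,729.21
Month 2: opening $2,729.21; interest $84.61 → $2,813.82; payment $1,184.53; balance $1,629.29
Month 3: opening $1,629.29; interest $50.51 → $1,679.80; payment $1,184.53; balance $495.27
Month 4: opening $495.27; interest $15.35 → $510.62; payment $510.62; balance $0.00
Total paid: $4,114.21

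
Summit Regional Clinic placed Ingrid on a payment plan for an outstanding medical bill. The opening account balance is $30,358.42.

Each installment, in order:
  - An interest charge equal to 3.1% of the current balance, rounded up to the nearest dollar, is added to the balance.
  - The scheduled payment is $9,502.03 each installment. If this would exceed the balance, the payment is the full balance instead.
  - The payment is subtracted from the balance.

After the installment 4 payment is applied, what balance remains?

# | Opening | Interest | Payment | End bal
1 | $30,358.42 | $942.00 | $9,502.03 | $21,798.39
2 | $21,798.39 | $676.00 | $9,502.03 | $12,972.36
3 | $12,972.36 | $403.00 | $9,502.03 | $3,873.33
4 | $3,873.33 | $121.00 | $3,994.33 | $0.00

$0.00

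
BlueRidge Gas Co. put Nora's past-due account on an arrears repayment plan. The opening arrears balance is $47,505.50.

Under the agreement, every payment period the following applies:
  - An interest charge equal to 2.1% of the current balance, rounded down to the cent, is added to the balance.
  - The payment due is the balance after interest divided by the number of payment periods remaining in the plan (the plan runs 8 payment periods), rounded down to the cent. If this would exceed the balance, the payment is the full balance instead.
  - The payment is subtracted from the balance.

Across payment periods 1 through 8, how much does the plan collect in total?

$52,221.78

# | Opening | Interest | Payment | End bal
1 | $47,505.50 | $997.61 | $6,062.88 | $42,440.23
2 | $42,440.23 | $891.24 | $6,190.21 | $37,141.26
3 | $37,141.26 | $779.96 | $6,320.20 | $31,601.02
4 | $31,601.02 | $663.62 | $6,452.92 | $25,811.72
5 | $25,811.72 | $542.04 | $6,588.44 | $19,765.32
6 | $19,765.32 | $415.07 | $6,726.79 | $13,453.60
7 | $13,453.60 | $282.52 | $6,868.06 | $6,868.06
8 | $6,868.06 | $144.22 | $7,012.28 | $0.00
Total paid: $52,221.78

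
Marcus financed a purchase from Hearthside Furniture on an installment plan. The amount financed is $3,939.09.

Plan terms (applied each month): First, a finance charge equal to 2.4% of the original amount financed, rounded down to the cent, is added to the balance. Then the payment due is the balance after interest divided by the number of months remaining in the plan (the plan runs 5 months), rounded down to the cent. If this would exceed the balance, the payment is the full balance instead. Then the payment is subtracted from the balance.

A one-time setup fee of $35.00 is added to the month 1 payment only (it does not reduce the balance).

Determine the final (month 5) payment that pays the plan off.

Month 1: opening $3,939.09; interest $94.53 → $4,033.62; payment $806.72 (+ $35.00 fee); balance $3,226.90
Month 2: opening $3,226.90; interest $94.53 → $3,321.43; payment $830.35; balance $2,491.08
Month 3: opening $2,491.08; interest $94.53 → $2,585.61; payment $861.87; balance $1,723.74
Month 4: opening $1,723.74; interest $94.53 → $1,818.27; payment $909.13; balance $909.14
Month 5: opening $909.14; interest $94.53 → $1,003.67; payment $1,003.67; balance $0.00

$1,003.67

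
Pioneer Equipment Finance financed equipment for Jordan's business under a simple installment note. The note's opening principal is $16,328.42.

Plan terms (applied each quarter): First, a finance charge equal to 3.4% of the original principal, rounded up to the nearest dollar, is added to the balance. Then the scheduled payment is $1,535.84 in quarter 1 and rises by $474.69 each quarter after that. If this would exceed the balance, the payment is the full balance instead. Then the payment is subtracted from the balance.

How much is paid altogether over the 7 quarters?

# | Opening | Interest | Payment | End bal
1 | $16,328.42 | $556.00 | $1,535.84 | $15,348.58
2 | $15,348.58 | $556.00 | $2,010.53 | $13,894.05
3 | $13,894.05 | $556.00 | $2,485.22 | $11,964.83
4 | $11,964.83 | $556.00 | $2,959.91 | $9,560.92
5 | $9,560.92 | $556.00 | $3,434.60 | $6,682.32
6 | $6,682.32 | $556.00 | $3,909.29 | $3,329.03
7 | $3,329.03 | $556.00 | $3,885.03 | $0.00
Total paid: $20,220.42

$20,220.42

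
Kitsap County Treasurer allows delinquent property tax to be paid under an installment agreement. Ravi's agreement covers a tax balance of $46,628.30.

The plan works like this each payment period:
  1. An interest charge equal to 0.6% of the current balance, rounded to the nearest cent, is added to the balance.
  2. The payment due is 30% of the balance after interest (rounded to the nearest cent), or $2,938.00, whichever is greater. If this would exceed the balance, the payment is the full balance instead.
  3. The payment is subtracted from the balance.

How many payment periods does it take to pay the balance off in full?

8

# | Opening | Interest | Payment | End bal
1 | $46,628.30 | $279.77 | $14,072.42 | $32,835.65
2 | $32,835.65 | $197.01 | $9,909.80 | $23,122.86
3 | $23,122.86 | $138.74 | $6,978.48 | $16,283.12
4 | $16,283.12 | $97.70 | $4,914.25 | $11,466.57
5 | $11,466.57 | $68.80 | $3,460.61 | $8,074.76
6 | $8,074.76 | $48.45 | $2,938.00 | $5,185.21
7 | $5,185.21 | $31.11 | $2,938.00 | $2,278.32
8 | $2,278.32 | $13.67 | $2,291.99 | $0.00
Balance reaches $0.00 in payment period 8.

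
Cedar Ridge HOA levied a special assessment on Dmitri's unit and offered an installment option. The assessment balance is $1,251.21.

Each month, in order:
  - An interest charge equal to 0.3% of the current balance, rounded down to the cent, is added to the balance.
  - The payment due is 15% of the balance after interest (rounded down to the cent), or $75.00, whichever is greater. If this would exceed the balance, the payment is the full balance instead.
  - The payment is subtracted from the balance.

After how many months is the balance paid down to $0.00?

Month 1: $1,251.21 +$3.75 interest = $1,254.96; pay $188.24 → $1,066.72
Month 2: $1,066.72 +$3.20 interest = $1,069.92; pay $160.48 → $909.44
Month 3: $909.44 +$2.72 interest = $912.16; pay $136.82 → $775.34
Month 4: $775.34 +$2.32 interest = $777.66; pay $116.64 → $661.02
Month 5: $661.02 +$1.98 interest = $663.00; pay $99.45 → $563.55
Month 6: $563.55 +$1.69 interest = $565.24; pay $84.78 → $480.46
Month 7: $480.46 +$1.44 interest = $481.90; pay $75.00 → $406.90
Month 8: $406.90 +$1.22 interest = $408.12; pay $75.00 → $333.12
Month 9: $333.12 +$0.99 interest = $334.11; pay $75.00 → $259.11
Month 10: $259.11 +$0.77 interest = $259.88; pay $75.00 → $184.88
Month 11: $184.88 +$0.55 interest = $185.43; pay $75.00 → $110.43
Month 12: $110.43 +$0.33 interest = $110.76; pay $75.00 → $35.76
Month 13: $35.76 +$0.10 interest = $35.86; pay $35.86 → $0.00
Balance reaches $0.00 in month 13.

13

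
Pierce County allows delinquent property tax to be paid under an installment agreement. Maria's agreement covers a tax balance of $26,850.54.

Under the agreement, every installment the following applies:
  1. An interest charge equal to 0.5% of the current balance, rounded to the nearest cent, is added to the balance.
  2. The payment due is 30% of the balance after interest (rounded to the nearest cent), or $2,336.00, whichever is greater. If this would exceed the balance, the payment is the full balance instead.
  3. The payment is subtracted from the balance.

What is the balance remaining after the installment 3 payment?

Installment 1: $26,850.54 +$134.25 interest = $26,984.79; pay $8,095.44 → $18,889.35
Installment 2: $18,889.35 +$94.45 interest = $18,983.80; pay $5,695.14 → $13,288.66
Installment 3: $13,288.66 +$66.44 interest = $13,355.10; pay $4,006.53 → $9,348.57

$9,348.57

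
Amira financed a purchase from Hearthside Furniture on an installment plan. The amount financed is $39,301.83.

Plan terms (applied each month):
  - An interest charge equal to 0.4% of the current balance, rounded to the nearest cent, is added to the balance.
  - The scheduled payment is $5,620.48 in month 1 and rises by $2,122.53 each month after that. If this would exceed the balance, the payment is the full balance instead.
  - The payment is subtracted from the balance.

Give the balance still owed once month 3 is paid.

Month 1: opening $39,301.83; interest $157.21 → $39,459.04; payment $5,620.48; balance $33,838.56
Month 2: opening $33,838.56; interest $135.35 → $33,973.91; payment $7,743.01; balance $26,230.90
Month 3: opening $26,230.90; interest $104.92 → $26,335.82; payment $9,865.54; balance $16,470.28

$16,470.28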